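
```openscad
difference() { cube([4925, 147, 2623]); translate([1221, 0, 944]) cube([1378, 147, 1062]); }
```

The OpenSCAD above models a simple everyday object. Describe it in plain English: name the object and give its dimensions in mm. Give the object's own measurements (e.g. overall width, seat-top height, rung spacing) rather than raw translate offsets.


A wall 4925 mm long (x), 147 mm thick (y), 2623 mm tall, with a rectangular window opening cut through it. The opening is 1378 mm wide and 1062 mm tall; its sill is at z = 944 mm and its near (−x) edge is 1221 mm from the wall's −x end. The opening passes through the full wall thickness.


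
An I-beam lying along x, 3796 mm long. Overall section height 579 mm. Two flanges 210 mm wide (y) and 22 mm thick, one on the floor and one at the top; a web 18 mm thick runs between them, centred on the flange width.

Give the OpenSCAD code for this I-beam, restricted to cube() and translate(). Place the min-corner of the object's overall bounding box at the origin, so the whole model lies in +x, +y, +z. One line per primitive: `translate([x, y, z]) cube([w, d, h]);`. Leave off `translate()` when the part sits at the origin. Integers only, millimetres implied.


cube([3796, 210, 22]);
translate([0, 96, 22]) cube([3796, 18, 535]);
translate([0, 0, 557]) cube([3796, 210, 22]);


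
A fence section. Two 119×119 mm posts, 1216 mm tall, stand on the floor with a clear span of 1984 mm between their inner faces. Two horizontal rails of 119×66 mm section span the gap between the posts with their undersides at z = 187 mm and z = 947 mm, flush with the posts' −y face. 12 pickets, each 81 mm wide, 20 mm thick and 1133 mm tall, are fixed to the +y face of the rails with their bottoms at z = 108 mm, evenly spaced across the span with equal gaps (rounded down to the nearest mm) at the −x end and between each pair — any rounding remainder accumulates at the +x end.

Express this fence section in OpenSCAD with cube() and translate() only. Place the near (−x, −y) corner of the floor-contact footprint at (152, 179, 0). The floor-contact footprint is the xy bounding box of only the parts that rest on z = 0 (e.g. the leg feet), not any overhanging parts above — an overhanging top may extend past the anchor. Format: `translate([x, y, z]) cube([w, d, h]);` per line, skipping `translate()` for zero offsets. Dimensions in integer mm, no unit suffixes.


translate([152, 179, 0]) cube([119, 119, 1216]);
translate([2255, 179, 0]) cube([119, 119, 1216]);
translate([271, 179, 187]) cube([1984, 119, 66]);
translate([271, 179, 947]) cube([1984, 119, 66]);
translate([348, 298, 108]) cube([81, 20, 1133]);
translate([506, 298, 108]) cube([81, 20, 1133]);
translate([664, 298, 108]) cube([81, 20, 1133]);
translate([822, 298, 108]) cube([81, 20, 1133]);
translate([980, 298, 108]) cube([81, 20, 1133]);
translate([1138, 298, 108]) cube([81, 20, 1133]);
translate([1296, 298, 108]) cube([81, 20, 1133]);
translate([1454, 298, 108]) cube([81, 20, 1133]);
translate([1612, 298, 108]) cube([81, 20, 1133]);
translate([1770, 298, 108]) cube([81, 20, 1133]);
translate([1928, 298, 108]) cube([81, 20, 1133]);
translate([2086, 298, 108]) cube([81, 20, 1133]);


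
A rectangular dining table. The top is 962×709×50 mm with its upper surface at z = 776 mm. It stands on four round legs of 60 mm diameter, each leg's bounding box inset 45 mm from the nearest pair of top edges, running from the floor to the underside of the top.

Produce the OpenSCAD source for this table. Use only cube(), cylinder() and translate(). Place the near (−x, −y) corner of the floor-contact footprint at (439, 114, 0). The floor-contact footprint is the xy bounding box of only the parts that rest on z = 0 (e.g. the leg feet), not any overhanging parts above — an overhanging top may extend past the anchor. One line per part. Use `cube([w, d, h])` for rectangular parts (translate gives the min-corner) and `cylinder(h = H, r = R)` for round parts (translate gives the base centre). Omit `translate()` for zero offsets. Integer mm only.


// leg_h = 776 - 50 = 726
translate([394, 69, 726]) cube([962, 709, 50]);
translate([469, 144, 0]) cylinder(h = 726, r = 30);
translate([1281, 144, 0]) cylinder(h = 726, r = 30);
translate([469, 703, 0]) cylinder(h = 726, r = 30);
translate([1281, 703, 0]) cylinder(h = 726, r = 30);


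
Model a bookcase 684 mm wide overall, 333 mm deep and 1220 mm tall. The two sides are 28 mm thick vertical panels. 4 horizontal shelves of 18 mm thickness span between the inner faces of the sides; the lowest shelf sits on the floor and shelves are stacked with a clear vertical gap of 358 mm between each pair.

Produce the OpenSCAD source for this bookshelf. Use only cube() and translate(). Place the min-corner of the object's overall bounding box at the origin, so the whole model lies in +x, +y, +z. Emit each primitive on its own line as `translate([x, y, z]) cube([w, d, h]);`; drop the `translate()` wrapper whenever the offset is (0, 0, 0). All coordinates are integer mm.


cube([28, 333, 1220]);
translate([656, 0, 0]) cube([28, 333, 1220]);
translate([28, 0, 0]) cube([628, 333, 18]);
translate([28, 0, 376]) cube([628, 333, 18]);
translate([28, 0, 752]) cube([628, 333, 18]);
translate([28, 0, 1128]) cube([628, 333, 18]);


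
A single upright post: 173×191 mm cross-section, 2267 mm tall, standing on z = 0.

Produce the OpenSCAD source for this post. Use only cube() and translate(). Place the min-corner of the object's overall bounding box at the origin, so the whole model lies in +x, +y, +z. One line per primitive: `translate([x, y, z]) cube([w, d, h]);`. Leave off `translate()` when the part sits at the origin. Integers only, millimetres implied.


cube([173, 191, 2267]);


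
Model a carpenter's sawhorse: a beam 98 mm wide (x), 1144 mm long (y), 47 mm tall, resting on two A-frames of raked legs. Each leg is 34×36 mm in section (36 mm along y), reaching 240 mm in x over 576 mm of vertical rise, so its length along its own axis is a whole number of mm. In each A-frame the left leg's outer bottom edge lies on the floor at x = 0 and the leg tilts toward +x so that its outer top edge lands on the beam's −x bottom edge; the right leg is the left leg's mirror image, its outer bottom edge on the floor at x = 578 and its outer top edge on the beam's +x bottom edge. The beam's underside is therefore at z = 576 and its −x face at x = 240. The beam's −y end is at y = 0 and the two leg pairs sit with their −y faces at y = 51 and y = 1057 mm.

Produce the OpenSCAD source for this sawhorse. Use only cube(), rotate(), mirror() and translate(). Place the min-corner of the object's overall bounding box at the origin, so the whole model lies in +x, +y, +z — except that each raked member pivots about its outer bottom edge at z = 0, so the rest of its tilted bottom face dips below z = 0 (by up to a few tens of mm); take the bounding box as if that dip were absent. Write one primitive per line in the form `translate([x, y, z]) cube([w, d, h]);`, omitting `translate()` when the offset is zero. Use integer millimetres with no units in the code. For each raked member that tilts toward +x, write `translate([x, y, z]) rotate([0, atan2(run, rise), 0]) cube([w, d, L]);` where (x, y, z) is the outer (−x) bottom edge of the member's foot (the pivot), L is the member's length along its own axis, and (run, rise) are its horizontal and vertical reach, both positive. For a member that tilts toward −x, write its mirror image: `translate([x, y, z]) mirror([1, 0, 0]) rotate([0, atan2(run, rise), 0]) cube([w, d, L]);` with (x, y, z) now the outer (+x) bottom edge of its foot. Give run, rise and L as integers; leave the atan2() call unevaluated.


translate([240, 0, 576]) cube([98, 1144, 47]);
translate([0, 51, 0]) rotate([0, atan2(240, 576), 0]) cube([34, 36, 624]);
translate([578, 51, 0]) mirror([1, 0, 0]) rotate([0, atan2(240, 576), 0]) cube([34, 36, 624]);
translate([0, 1057, 0]) rotate([0, atan2(240, 576), 0]) cube([34, 36, 624]);
translate([578, 1057, 0]) mirror([1, 0, 0]) rotate([0, atan2(240, 576), 0]) cube([34, 36, 624]);


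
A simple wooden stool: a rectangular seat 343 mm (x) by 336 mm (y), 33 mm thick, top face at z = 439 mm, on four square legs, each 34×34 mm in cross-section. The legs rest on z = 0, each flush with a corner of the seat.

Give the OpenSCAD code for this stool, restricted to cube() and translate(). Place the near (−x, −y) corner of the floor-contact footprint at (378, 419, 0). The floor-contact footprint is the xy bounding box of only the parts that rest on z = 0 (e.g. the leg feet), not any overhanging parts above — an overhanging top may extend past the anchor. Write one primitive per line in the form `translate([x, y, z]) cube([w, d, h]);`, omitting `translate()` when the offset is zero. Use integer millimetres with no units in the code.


// leg_h = 439 - 33 = 406
translate([378, 419, 406]) cube([343, 336, 33]);
translate([378, 419, 0]) cube([34, 34, 406]);
translate([687, 419, 0]) cube([34, 34, 406]);
translate([378, 721, 0]) cube([34, 34, 406]);
translate([687, 721, 0]) cube([34, 34, 406]);


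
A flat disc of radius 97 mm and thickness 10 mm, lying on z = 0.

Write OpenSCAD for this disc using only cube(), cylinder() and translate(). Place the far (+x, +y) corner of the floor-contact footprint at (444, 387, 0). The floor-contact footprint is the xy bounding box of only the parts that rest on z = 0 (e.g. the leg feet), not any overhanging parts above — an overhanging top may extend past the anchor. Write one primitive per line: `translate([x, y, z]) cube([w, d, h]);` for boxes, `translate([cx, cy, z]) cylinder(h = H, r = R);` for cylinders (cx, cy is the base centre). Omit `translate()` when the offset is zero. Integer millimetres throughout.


translate([347, 290, 0]) cylinder(h = 10, r = 97);


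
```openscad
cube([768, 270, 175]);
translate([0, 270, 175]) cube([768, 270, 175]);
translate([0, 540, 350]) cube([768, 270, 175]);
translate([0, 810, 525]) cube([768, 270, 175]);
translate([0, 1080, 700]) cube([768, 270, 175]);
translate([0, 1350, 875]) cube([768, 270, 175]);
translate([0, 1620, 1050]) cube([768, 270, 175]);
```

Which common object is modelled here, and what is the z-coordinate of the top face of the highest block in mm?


A staircase. The total rise is 1225 mm.

7 identical blocks, each offset up and back from the previous — a staircase. Each step is 175 mm tall and there are 7 of them, so the total rise is 7 × 175 = 1225 mm.


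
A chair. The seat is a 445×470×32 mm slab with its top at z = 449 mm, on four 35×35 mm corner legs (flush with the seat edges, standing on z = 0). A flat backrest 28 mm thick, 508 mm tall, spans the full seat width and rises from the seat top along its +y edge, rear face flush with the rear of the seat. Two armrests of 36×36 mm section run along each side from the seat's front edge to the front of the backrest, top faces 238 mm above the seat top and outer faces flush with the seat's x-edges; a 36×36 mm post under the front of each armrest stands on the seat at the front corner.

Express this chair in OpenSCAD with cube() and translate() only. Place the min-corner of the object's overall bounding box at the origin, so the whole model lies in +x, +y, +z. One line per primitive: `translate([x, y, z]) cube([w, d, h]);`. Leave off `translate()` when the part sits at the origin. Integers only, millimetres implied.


translate([0, 0, 417]) cube([445, 470, 32]);
cube([35, 35, 417]);
translate([410, 0, 0]) cube([35, 35, 417]);
translate([0, 435, 0]) cube([35, 35, 417]);
translate([410, 435, 0]) cube([35, 35, 417]);
translate([0, 442, 449]) cube([445, 28, 508]);
translate([0, 0, 651]) cube([36, 442, 36]);
translate([409, 0, 651]) cube([36, 442, 36]);
translate([0, 0, 449]) cube([36, 36, 202]);
translate([409, 0, 449]) cube([36, 36, 202]);


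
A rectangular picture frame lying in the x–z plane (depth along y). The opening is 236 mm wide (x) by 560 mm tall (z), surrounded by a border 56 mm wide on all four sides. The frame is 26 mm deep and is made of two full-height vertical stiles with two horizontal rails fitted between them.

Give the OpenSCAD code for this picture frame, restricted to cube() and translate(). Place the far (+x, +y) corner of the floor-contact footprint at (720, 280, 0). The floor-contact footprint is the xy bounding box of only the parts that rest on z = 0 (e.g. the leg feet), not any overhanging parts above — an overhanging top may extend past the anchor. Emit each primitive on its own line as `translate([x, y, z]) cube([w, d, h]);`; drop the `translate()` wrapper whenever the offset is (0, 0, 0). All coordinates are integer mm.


translate([372, 254, 0]) cube([56, 26, 672]);
translate([664, 254, 0]) cube([56, 26, 672]);
translate([428, 254, 0]) cube([236, 26, 56]);
translate([428, 254, 616]) cube([236, 26, 56]);


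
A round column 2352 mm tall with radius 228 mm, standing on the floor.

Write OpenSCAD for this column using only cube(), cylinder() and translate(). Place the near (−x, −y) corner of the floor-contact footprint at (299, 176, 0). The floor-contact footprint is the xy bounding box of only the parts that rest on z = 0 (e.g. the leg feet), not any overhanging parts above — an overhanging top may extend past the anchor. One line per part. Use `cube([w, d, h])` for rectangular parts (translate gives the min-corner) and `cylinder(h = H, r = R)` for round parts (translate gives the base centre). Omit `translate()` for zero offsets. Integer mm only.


translate([527, 404, 0]) cylinder(h = 2352, r = 228);


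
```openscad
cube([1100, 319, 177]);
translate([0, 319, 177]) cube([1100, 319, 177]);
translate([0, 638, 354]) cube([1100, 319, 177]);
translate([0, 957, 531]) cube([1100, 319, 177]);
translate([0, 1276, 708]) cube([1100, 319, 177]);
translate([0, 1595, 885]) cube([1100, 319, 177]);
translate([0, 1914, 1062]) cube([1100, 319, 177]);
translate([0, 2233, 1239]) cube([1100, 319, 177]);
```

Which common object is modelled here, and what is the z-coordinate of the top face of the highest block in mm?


A staircase. The total rise is 1416 mm.

8 identical blocks, each offset up and back from the previous — a staircase. Each step is 177 mm tall and there are 8 of them, so the total rise is 8 × 177 = 1416 mm.


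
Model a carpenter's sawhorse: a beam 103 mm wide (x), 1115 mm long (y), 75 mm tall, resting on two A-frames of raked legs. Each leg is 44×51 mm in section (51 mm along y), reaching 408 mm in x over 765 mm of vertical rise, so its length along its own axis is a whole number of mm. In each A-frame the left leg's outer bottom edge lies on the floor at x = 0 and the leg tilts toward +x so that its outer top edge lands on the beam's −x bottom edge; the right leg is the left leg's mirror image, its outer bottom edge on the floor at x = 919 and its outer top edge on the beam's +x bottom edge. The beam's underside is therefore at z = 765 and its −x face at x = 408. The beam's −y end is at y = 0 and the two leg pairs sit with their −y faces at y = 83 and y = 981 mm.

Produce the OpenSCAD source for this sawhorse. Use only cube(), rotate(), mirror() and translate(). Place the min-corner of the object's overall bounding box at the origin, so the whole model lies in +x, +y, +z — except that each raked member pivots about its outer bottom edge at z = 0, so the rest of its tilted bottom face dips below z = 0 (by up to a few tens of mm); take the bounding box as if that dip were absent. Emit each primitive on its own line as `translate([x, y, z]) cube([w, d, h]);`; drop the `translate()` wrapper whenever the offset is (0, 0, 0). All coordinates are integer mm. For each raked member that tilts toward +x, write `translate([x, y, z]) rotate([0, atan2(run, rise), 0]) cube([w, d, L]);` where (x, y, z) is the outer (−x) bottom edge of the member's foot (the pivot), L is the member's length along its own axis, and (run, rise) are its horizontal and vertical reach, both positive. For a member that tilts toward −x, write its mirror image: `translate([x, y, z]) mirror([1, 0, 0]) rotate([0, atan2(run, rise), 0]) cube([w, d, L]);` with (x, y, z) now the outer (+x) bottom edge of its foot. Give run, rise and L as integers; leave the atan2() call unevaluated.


translate([408, 0, 765]) cube([103, 1115, 75]);
translate([0, 83, 0]) rotate([0, atan2(408, 765), 0]) cube([44, 51, 867]);
translate([919, 83, 0]) mirror([1, 0, 0]) rotate([0, atan2(408, 765), 0]) cube([44, 51, 867]);
translate([0, 981, 0]) rotate([0, atan2(408, 765), 0]) cube([44, 51, 867]);
translate([919, 981, 0]) mirror([1, 0, 0]) rotate([0, atan2(408, 765), 0]) cube([44, 51, 867]);


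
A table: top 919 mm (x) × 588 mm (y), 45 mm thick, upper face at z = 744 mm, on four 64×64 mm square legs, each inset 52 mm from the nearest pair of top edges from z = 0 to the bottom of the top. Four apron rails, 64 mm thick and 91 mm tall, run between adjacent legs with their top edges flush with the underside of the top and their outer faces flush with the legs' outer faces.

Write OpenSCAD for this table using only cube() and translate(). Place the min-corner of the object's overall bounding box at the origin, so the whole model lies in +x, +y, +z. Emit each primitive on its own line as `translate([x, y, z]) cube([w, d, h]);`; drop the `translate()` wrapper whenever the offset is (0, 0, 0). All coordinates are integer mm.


// leg_h = 744 - 45 = 699
// apron z = 699 - 91 = 608
translate([0, 0, 699]) cube([919, 588, 45]);
translate([52, 52, 0]) cube([64, 64, 699]);
translate([803, 52, 0]) cube([64, 64, 699]);
translate([52, 472, 0]) cube([64, 64, 699]);
translate([803, 472, 0]) cube([64, 64, 699]);
translate([116, 52, 608]) cube([687, 64, 91]);
translate([116, 472, 608]) cube([687, 64, 91]);
translate([52, 116, 608]) cube([64, 356, 91]);
translate([803, 116, 608]) cube([64, 356, 91]);


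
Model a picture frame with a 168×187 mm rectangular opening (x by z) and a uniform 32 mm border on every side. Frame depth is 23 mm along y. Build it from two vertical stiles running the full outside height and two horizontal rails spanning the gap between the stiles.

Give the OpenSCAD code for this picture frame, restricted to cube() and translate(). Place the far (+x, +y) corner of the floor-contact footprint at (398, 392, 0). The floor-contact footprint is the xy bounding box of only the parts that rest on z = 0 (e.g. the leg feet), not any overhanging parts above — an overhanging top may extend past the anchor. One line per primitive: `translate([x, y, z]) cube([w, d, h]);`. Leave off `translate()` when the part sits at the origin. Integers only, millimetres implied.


translate([166, 369, 0]) cube([32, 23, 251]);
translate([366, 369, 0]) cube([32, 23, 251]);
translate([198, 369, 0]) cube([168, 23, 32]);
translate([198, 369, 219]) cube([168, 23, 32]);


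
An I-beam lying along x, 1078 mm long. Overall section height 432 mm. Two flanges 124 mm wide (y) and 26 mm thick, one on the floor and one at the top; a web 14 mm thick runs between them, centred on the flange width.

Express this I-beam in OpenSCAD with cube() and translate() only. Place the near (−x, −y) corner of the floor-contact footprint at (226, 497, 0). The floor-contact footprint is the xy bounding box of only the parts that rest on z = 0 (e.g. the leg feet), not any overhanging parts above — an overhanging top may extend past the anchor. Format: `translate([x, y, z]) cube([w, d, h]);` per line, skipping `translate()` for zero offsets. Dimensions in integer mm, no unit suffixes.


translate([226, 497, 0]) cube([1078, 124, 26]);
translate([226, 552, 26]) cube([1078, 14, 380]);
translate([226, 497, 406]) cube([1078, 124, 26]);


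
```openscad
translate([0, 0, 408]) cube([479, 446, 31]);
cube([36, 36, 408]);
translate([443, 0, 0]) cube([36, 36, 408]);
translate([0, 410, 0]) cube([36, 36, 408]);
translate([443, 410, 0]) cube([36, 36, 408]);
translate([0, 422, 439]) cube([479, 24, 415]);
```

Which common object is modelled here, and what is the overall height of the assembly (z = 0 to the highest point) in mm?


A chair. The overall height is 854 mm.

A slab on four corner posts with a tall panel at the back — a chair. The seat slab sits at z = 408 with thickness 31, and the 415 mm backrest starts at the seat top, so the overall height is 408 + 31 + 415 = 854 mm.


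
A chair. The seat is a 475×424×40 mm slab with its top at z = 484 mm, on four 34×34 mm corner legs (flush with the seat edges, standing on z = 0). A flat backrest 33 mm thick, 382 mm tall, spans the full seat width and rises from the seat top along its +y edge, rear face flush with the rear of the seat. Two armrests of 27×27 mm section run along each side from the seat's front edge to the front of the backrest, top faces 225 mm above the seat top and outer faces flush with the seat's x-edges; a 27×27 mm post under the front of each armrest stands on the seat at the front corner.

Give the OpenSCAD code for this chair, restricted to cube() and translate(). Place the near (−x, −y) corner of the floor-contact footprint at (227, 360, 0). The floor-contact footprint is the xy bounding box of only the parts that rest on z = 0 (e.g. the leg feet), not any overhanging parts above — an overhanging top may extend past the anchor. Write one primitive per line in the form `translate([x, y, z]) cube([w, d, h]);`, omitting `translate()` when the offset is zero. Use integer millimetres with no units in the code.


// leg_h = 484 - 40 = 444
// arm post h = 225 - 27 = 198
translate([227, 360, 444]) cube([475, 424, 40]);
translate([227, 360, 0]) cube([34, 34, 444]);
translate([668, 360, 0]) cube([34, 34, 444]);
translate([227, 750, 0]) cube([34, 34, 444]);
translate([668, 750, 0]) cube([34, 34, 444]);
translate([227, 751, 484]) cube([475, 33, 382]);
translate([227, 360, 682]) cube([27, 391, 27]);
translate([675, 360, 682]) cube([27, 391, 27]);
translate([227, 360, 484]) cube([27, 27, 198]);
translate([675, 360, 484]) cube([27, 27, 198]);


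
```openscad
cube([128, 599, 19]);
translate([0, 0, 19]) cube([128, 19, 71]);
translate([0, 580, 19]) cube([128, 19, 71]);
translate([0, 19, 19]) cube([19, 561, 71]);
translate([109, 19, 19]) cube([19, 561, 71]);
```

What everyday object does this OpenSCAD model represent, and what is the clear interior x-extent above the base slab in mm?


An open box. The internal width is 90 mm.

A 128×599 base slab with four walls standing on it — an open box. The base is 128 mm wide and the walls are 19 mm thick, so the internal width is 128 − 2 × 19 = 90 mm.


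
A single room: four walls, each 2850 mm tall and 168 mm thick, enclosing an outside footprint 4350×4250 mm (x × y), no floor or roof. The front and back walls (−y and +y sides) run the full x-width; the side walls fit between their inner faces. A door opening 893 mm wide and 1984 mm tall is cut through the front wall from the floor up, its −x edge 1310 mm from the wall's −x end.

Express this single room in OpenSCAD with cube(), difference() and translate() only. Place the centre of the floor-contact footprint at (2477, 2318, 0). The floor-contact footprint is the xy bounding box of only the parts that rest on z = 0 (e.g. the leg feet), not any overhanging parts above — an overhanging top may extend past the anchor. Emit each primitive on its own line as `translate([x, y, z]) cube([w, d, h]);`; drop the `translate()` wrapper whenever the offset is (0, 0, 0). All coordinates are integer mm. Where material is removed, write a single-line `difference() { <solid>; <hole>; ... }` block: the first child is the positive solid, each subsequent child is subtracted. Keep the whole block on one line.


difference() { translate([302, 193, 0]) cube([4350, 168, 2850]); translate([1612, 193, 0]) cube([893, 168, 1984]); }
translate([302, 4275, 0]) cube([4350, 168, 2850]);
translate([302, 361, 0]) cube([168, 3914, 2850]);
translate([4484, 361, 0]) cube([168, 3914, 2850]);


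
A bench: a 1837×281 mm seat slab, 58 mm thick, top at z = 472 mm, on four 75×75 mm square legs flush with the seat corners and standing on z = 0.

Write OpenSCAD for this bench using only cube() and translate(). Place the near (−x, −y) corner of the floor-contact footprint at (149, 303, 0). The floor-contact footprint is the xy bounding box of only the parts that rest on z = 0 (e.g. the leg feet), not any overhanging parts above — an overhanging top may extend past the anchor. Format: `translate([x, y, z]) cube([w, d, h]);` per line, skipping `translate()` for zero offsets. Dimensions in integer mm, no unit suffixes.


// leg_h = 472 − 58 = 414
translate([149, 303, 414]) cube([1837, 281, 58]);
translate([149, 303, 0]) cube([75, 75, 414]);
translate([149, 509, 0]) cube([75, 75, 414]);
translate([1911, 303, 0]) cube([75, 75, 414]);
translate([1911, 509, 0]) cube([75, 75, 414]);


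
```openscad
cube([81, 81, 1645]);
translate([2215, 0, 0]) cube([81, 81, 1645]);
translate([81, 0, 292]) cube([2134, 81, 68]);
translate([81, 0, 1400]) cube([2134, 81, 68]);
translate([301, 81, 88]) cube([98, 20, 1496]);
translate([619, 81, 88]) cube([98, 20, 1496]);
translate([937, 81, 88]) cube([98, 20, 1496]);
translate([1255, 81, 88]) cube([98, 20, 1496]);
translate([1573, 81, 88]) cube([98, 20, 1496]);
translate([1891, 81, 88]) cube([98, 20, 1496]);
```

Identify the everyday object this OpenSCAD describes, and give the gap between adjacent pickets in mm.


A fence section. The picket gap is 220 mm.

Two posts, two rails, 6 pickets — a fence section. Span 2134 mm holds 6 pickets of 98 mm with 7 equal gaps: ⌊(2134 − 6·98) / 7⌋ = 220 mm.


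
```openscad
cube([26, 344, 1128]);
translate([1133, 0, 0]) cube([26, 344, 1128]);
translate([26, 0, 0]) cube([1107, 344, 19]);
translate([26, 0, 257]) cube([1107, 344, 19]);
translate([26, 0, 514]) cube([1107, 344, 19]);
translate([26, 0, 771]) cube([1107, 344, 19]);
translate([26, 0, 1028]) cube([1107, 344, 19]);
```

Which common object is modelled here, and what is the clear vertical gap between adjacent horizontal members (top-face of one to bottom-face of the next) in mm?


A bookshelf. The clear shelf gap is 238 mm.

Two tall side panels with 5 horizontal boards between them — a bookshelf. The first two shelf undersides are at z = 0 and z = 257; with shelf thickness 19, the clear gap is 257 − 0 − 19 = 238 mm.


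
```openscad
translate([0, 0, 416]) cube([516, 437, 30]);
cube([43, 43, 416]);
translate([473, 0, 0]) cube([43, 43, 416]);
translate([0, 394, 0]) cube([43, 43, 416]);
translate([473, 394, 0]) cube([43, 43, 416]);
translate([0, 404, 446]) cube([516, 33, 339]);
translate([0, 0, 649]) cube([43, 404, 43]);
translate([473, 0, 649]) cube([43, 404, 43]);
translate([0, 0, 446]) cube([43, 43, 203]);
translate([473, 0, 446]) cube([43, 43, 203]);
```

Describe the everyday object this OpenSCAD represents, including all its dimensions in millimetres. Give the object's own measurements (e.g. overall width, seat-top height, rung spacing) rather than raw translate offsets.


A chair. The seat is a 516×437×30 mm slab with its top at z = 446 mm, on four 43×43 mm corner legs (flush with the seat edges, standing on z = 0). A flat backrest 33 mm thick, 339 mm tall, spans the full seat width and rises from the seat top along its +y edge, rear face flush with the rear of the seat. Two armrests of 43×43 mm section run along each side from the seat's front edge to the front of the backrest, top faces 246 mm above the seat top and outer faces flush with the seat's x-edges; a 43×43 mm post under the front of each armrest stands on the seat at the front corner.


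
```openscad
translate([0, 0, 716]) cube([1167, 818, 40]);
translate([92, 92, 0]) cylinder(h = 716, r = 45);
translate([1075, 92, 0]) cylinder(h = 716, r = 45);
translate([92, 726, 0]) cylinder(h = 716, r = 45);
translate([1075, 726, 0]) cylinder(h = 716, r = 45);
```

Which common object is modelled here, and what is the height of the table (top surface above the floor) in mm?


A table. The table height is 756 mm.

A 1167×818×40 slab sits at z = 716 on four Ø90 mm round legs — a table. The top surface is at 716 + 40 = 756 mm.


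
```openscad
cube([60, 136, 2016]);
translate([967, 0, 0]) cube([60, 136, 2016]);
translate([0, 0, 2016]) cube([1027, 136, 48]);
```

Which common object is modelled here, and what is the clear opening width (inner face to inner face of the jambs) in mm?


A door frame. The clear opening width is 907 mm.

Two 2016 mm tall posts with a header on top — a door frame. The left jamb is 60 mm wide at x = 0; the right jamb starts at x = 967. The clear opening is 967 − 60 = 907 mm.


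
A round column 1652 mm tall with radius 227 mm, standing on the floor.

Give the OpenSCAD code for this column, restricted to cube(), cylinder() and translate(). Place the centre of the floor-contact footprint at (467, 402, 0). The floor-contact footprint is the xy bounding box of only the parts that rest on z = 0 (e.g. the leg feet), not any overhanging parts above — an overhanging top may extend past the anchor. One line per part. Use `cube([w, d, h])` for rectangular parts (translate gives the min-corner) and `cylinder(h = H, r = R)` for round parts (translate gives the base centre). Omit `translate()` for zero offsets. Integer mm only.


translate([467, 402, 0]) cylinder(h = 1652, r = 227);


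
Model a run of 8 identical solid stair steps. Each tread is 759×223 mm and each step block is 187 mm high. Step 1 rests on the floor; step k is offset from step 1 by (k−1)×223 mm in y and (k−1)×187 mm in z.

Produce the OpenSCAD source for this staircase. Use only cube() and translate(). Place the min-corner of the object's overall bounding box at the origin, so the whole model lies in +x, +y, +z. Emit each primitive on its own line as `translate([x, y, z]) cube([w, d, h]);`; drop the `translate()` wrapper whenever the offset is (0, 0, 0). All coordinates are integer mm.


cube([759, 223, 187]);
translate([0, 223, 187]) cube([759, 223, 187]);
translate([0, 446, 374]) cube([759, 223, 187]);
translate([0, 669, 561]) cube([759, 223, 187]);
translate([0, 892, 748]) cube([759, 223, 187]);
translate([0, 1115, 935]) cube([759, 223, 187]);
translate([0, 1338, 1122]) cube([759, 223, 187]);
translate([0, 1561, 1309]) cube([759, 223, 187]);


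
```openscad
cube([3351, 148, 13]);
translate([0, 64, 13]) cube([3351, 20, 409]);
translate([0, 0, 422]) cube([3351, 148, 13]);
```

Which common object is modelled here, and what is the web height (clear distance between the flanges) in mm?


An I-beam. The web height is 409 mm.

Two wide flanges with a thin centred web — an I-beam. Overall 435 mm minus two 13 mm flanges gives a web of 435 − 2·13 = 409 mm.


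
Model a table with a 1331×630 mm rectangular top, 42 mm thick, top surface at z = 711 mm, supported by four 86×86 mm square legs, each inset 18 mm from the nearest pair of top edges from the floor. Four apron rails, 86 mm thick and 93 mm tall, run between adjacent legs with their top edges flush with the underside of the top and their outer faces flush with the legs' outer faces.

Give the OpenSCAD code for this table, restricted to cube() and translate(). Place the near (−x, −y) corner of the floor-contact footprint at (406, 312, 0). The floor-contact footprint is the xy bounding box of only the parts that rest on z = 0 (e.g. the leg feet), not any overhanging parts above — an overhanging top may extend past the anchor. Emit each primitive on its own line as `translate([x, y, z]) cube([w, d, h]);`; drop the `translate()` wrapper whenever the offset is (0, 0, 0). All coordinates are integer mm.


translate([388, 294, 669]) cube([1331, 630, 42]);
translate([406, 312, 0]) cube([86, 86, 669]);
translate([1615, 312, 0]) cube([86, 86, 669]);
translate([406, 820, 0]) cube([86, 86, 669]);
translate([1615, 820, 0]) cube([86, 86, 669]);
translate([492, 312, 576]) cube([1123, 86, 93]);
translate([492, 820, 576]) cube([1123, 86, 93]);
translate([406, 398, 576]) cube([86, 422, 93]);
translate([1615, 398, 576]) cube([86, 422, 93]);


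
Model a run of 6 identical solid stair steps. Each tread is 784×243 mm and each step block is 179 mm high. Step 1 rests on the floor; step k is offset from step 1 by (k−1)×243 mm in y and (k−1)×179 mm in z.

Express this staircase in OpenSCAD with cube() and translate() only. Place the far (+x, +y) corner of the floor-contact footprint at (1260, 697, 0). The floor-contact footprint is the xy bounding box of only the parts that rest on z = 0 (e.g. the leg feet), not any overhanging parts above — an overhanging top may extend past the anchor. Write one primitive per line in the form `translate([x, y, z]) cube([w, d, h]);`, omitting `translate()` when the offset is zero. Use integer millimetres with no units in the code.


translate([476, 454, 0]) cube([784, 243, 179]);
translate([476, 697, 179]) cube([784, 243, 179]);
translate([476, 940, 358]) cube([784, 243, 179]);
translate([476, 1183, 537]) cube([784, 243, 179]);
translate([476, 1426, 716]) cube([784, 243, 179]);
translate([476, 1669, 895]) cube([784, 243, 179]);


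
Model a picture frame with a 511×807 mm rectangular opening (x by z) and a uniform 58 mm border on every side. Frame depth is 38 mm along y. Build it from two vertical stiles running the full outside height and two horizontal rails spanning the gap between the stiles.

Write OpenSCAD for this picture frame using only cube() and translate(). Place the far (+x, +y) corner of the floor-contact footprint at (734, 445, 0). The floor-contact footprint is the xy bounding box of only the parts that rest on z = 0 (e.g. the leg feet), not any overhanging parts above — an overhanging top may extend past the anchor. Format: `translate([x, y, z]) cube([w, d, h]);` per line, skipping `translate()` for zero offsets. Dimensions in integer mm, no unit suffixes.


translate([107, 407, 0]) cube([58, 38, 923]);
translate([676, 407, 0]) cube([58, 38, 923]);
translate([165, 407, 0]) cube([511, 38, 58]);
translate([165, 407, 865]) cube([511, 38, 58]);


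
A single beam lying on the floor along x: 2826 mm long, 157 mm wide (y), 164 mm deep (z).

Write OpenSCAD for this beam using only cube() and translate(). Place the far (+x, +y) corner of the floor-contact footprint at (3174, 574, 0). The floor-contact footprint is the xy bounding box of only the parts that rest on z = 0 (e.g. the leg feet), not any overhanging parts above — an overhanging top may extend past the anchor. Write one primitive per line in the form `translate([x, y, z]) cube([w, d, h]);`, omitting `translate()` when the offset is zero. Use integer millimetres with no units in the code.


translate([348, 417, 0]) cube([2826, 157, 164]);


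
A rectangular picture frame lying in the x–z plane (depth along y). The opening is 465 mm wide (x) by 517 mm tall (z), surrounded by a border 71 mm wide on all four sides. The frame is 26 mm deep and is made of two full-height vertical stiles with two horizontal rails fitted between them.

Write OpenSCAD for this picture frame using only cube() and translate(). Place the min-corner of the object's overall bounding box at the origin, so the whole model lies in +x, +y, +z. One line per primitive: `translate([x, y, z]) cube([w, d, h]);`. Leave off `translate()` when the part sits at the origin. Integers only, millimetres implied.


cube([71, 26, 659]);
translate([536, 0, 0]) cube([71, 26, 659]);
translate([71, 0, 0]) cube([465, 26, 71]);
translate([71, 0, 588]) cube([465, 26, 71]);


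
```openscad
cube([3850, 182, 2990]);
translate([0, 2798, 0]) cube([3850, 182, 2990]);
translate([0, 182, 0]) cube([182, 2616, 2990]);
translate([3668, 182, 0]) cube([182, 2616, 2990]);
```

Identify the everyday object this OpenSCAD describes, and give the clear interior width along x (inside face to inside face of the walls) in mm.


A house (or room) frame. The interior width is 3486 mm.

Four 2990 mm walls enclosing a rectangle with no floor or roof — a room or house frame. Outside width is 3850 mm and wall thickness is 182 mm, so the interior width is 3850 − 2 × 182 = 3486 mm.


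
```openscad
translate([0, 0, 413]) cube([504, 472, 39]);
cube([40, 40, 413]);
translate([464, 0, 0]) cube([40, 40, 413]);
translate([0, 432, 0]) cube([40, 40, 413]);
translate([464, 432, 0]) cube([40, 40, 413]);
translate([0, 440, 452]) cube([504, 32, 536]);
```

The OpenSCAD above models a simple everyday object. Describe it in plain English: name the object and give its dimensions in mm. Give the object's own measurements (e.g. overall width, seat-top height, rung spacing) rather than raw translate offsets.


A chair. The seat is a 504×472×39 mm slab with its top at z = 452 mm, on four 40×40 mm corner legs (flush with the seat edges, standing on z = 0). A flat backrest 32 mm thick, 536 mm tall, spans the full seat width and rises from the seat top along its +y edge, rear face flush with the rear of the seat.


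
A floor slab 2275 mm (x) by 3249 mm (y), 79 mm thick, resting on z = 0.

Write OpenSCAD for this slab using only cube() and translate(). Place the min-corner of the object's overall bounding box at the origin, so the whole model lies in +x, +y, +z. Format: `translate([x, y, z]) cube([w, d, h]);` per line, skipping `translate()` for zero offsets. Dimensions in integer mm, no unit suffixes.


cube([2275, 3249, 79]);


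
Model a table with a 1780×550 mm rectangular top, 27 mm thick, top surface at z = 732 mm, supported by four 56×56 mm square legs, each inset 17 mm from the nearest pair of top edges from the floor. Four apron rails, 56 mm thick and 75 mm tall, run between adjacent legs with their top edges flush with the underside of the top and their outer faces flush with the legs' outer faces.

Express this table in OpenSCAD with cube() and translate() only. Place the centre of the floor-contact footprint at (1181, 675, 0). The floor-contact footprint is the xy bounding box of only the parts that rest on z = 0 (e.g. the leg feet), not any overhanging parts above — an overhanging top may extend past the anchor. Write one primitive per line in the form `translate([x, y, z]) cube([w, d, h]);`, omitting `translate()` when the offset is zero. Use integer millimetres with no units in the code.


translate([291, 400, 705]) cube([1780, 550, 27]);
translate([308, 417, 0]) cube([56, 56, 705]);
translate([1998, 417, 0]) cube([56, 56, 705]);
translate([308, 877, 0]) cube([56, 56, 705]);
translate([1998, 877, 0]) cube([56, 56, 705]);
translate([364, 417, 630]) cube([1634, 56, 75]);
translate([364, 877, 630]) cube([1634, 56, 75]);
translate([308, 473, 630]) cube([56, 404, 75]);
translate([1998, 473, 630]) cube([56, 404, 75]);


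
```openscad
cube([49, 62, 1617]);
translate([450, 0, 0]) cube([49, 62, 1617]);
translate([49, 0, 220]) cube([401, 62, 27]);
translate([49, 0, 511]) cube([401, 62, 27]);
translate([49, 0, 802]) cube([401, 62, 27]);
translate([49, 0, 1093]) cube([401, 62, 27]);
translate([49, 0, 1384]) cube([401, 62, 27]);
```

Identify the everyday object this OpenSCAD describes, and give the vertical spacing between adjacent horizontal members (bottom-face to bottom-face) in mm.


A ladder. The rung spacing is 291 mm.

Two tall 49×62 posts with 5 short bars between them — a ladder. Adjacent rungs sit at z = 220 and z = 511, so the spacing is 511 − 220 = 291 mm.


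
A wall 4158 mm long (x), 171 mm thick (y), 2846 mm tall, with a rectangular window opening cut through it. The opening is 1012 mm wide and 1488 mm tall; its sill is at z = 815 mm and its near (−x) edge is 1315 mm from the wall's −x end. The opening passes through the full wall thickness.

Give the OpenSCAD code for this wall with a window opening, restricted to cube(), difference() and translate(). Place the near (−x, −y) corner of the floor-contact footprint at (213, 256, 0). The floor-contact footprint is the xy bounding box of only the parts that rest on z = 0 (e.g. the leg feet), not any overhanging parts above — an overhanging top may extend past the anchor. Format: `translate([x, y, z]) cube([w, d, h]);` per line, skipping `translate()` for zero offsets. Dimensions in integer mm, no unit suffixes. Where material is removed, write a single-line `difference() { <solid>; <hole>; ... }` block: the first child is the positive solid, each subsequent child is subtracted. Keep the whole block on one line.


difference() { translate([213, 256, 0]) cube([4158, 171, 2846]); translate([1528, 256, 815]) cube([1012, 171, 1488]); }
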